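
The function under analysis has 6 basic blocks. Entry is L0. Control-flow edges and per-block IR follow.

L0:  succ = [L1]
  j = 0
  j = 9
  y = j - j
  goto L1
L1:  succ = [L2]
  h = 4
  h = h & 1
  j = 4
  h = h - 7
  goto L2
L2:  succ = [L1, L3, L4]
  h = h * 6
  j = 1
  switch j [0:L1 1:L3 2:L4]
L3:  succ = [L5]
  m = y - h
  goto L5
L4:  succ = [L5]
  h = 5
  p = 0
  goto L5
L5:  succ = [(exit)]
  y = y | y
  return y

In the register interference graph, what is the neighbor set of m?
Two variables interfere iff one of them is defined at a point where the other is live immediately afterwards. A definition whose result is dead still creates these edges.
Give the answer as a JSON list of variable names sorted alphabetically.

def/use:
  L0 def {j,y} use ∅
  L1 def {h,j} use ∅
  L2 def {h,j} use {h}
  L3 def {m} use {h,y}
  L4 def {h,p} use ∅
  L5 def {y} use {y}

Live sets:
  L0: in=∅ out={y}
  L1: in={y} out={h,y}
  L2: in={h,y} out={h,y}
  L3: in={h,y} out={y}
  L4: in={y} out={y}
  L5: in={y} out=∅

Conflict graph:
  h — {j,y}
  j — {h,y}
  m — {y}
  p — {y}
  y — {h,j,m,p}

N(m) = ["y"]

Answer: ["y"]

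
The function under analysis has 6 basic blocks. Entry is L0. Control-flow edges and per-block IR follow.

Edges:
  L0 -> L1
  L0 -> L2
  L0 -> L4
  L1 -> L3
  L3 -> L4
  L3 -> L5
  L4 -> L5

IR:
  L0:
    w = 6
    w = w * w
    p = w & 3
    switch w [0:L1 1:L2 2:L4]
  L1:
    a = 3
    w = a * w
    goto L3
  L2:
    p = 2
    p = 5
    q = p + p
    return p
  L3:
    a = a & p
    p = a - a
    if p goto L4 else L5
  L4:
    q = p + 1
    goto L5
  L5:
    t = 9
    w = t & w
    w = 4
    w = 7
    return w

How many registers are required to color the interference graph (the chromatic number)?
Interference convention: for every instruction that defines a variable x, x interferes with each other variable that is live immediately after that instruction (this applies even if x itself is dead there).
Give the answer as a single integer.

Per-block:
  L0: {p,w} / ∅
  L1: {a,w} / {w}
  L2: {p,q} / ∅
  L3: {a,p} / {a,p}
  L4: {q} / {p}
  L5: {t,w} / {w}

Backward fixpoint:
  live L0: ∅→{p,w}
  live L1: {p,w}→{a,p,w}
  live L2: ∅→∅
  live L3: {a,p,w}→{p,w}
  live L4: {p,w}→{w}
  live L5: {w}→∅

Interfere edges:
  a: {p,w}
  p: {a,q,w}
  q: {p,w}
  t: {w}
  w: {a,p,q,t}

Registers:
  lower bound: {a,p,w} mutually conflict ⇒ χ ≥ 3
  assign a→c2 p→c1 q→c2 t→c1 w→c0 — no edge inside a register ⇒ χ ≤ 3
  χ = 3

Answer: 3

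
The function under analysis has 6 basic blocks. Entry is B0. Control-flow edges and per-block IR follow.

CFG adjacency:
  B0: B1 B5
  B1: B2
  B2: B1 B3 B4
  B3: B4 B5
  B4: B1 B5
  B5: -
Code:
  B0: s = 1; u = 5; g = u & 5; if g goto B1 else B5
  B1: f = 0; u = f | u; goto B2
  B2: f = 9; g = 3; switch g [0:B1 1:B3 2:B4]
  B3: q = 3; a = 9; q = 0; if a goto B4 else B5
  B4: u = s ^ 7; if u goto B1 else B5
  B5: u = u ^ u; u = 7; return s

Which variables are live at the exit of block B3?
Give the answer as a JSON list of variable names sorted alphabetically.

Block summaries:
  B0: {g,s,u} / ∅
  B1: {f,u} / {u}
  B2: {f,g} / ∅
  B3: {a,q} / ∅
  B4: {u} / {s}
  B5: {u} / {s,u}

Live sets:
  B0: in=∅ out={s,u}
  B1: in={s,u} out={s,u}
  B2: in={s,u} out={s,u}
  B3: in={s,u} out={s,u}
  B4: in={s} out={s,u}
  B5: in={s,u} out=∅

live-out(B3) = ["s", "u"]

Answer: ["s", "u"]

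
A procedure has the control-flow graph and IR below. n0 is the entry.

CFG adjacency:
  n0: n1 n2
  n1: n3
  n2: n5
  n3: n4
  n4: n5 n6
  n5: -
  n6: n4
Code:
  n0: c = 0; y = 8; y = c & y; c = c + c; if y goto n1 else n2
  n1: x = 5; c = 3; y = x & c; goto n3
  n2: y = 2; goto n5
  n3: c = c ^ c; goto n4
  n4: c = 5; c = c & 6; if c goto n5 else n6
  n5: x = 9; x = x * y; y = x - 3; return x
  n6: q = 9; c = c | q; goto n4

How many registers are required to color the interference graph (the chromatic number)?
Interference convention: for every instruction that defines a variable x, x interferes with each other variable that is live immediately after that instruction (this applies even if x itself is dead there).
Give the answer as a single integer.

def/use:
  n0: def={c,y} ue=∅
  n1: def={c,x,y} ue=∅
  n2: def={y} ue=∅
  n3: def={c} ue={c}
  n4: def={c} ue=∅
  n5: def={x,y} ue={y}
  n6: def={c,q} ue={c}

Liveness:
  live n0: ∅→∅
  live n1: ∅→{c,y}
  live n2: ∅→{y}
  live n3: {c,y}→{y}
  live n4: {y}→{c,y}
  live n5: {y}→∅
  live n6: {c,y}→{y}

Conflict graph:
  c — {q,x,y}
  q — {c,y}
  x — {c,y}
  y — {c,q,x}

Colouring:
  clique {c,q,y} ⇒ need ≥ 3
  assign c→r0 q→r2 x→r2 y→r1 — no edge inside a register ⇒ χ ≤ 3
  χ = 3

Answer: 3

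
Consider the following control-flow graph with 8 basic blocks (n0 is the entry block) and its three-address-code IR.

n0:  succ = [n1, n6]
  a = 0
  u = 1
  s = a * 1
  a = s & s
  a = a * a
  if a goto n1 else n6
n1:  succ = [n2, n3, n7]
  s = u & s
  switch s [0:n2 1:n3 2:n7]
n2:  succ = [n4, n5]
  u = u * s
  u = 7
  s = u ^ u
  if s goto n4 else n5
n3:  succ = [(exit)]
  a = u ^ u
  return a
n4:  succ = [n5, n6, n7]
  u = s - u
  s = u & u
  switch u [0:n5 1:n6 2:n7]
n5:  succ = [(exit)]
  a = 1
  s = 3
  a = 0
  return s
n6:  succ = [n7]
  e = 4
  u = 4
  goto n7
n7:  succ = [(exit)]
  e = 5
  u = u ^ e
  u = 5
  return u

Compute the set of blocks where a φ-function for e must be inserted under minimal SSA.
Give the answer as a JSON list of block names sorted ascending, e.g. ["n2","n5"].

Answer: ["n7"]

Analysis:
idom tree: n1←n0 n2←n1 n3←n1 n4←n2 n5←n2 n6←n0 n7←n0
Dom at joins:
  n5: preds {n2,n4}: {n0,n1,n2} ∩ {n0,n1,n2,n4} = {n0,n1,n2}; idom=n2
  n6: preds {n0,n4}: {n0} ∩ {n0,n1,n2,n4} = {n0}; idom=n0
  n7: preds {n1,n4,n6}: {n0,n1} ∩ {n0,n1,n2,n4} ∩ {n0,n6} = {n0}; idom=n0

Frontier:
  join n5 pred n2: · stop@n2
  join n5 pred n4: n4 stop@n2
  join n6 pred n0: · stop@n0
  join n6 pred n4: n4→n2→n1 stop@n0
  join n7 pred n1: n1 stop@n0
  join n7 pred n4: n4→n2→n1 stop@n0
  join n7 pred n6: n6 stop@n0
  n0: DF=∅
  n1: DF={n6,n7}
  n2: DF={n6,n7}
  n3: DF=∅
  n4: DF={n5,n6,n7}
  n5: DF=∅
  n6: DF={n7}
  n7: DF=∅

φ for e: defs {n6,n7}
  DF⁺ = {n7}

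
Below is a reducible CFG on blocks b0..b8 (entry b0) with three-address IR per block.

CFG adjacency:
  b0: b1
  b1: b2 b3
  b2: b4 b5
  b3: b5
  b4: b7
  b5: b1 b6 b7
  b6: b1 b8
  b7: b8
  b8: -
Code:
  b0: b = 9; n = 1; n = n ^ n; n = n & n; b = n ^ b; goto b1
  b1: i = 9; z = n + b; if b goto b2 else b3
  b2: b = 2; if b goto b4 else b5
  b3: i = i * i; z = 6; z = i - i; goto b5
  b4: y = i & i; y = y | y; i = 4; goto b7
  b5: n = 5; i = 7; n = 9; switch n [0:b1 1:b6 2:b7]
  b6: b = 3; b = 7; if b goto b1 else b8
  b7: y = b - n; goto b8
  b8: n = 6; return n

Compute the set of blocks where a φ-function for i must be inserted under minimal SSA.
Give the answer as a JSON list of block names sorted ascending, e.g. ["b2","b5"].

Answer: ["b1", "b5", "b7", "b8"]

Working:
idom tree: b1←b0 b2←b1 b3←b1 b4←b2 b5←b1 b6←b5 b7←b1 b8←b1
Join-block Dom:
  b1: preds {b0,b5,b6}: {b0} ∩ {b0,b1,b5} ∩ {b0,b1,b5,b6} = {b0}; idom=b0
  b5: preds {b2,b3}: {b0,b1,b2} ∩ {b0,b1,b3} = {b0,b1}; idom=b1
  b7: preds {b4,b5}: {b0,b1,b2,b4} ∩ {b0,b1,b5} = {b0,b1}; idom=b1
  b8: preds {b6,b7}: {b0,b1,b5,b6} ∩ {b0,b1,b7} = {b0,b1}; idom=b1

DF derivation:
  join b1 pred b0: · stop@b0
  join b1 pred b5: b5→b1 stop@b0
  join b1 pred b6: b6→b5→b1 stop@b0
  join b5 pred b2: b2 stop@b1
  join b5 pred b3: b3 stop@b1
  join b7 pred b4: b4→b2 stop@b1
  join b7 pred b5: b5 stop@b1
  join b8 pred b6: b6→b5 stop@b1
  join b8 pred b7: b7 stop@b1
  b0: DF=∅
  b1: DF={b1}
  b2: DF={b5,b7}
  b3: DF={b5}
  b4: DF={b7}
  b5: DF={b1,b7,b8}
  b6: DF={b1,b8}
  b7: DF={b8}
  b8: DF=∅

φ for i: defs {b1,b3,b4,b5}
  DF⁺ = {b1,b5,b7,b8}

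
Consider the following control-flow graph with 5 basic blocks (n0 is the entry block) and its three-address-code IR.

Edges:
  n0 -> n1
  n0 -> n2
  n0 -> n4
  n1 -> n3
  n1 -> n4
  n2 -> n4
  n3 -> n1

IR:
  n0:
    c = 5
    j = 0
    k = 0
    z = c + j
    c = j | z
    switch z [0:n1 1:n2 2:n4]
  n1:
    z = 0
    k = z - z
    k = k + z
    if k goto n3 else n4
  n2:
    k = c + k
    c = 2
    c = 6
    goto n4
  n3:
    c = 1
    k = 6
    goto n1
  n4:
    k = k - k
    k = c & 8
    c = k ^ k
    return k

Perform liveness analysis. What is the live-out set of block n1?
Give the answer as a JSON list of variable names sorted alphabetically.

Answer: ["c", "k"]

Derivation:
Per-block:
  n0 def {c,j,k,z} use ∅
  n1 def {k,z} use ∅
  n2 def {c,k} use {c,k}
  n3 def {c,k} use ∅
  n4 def {c,k} use {c,k}

Liveness:
  n0 li=∅ lo={c,k}
  n1 li={c} lo={c,k}
  n2 li={c,k} lo={c,k}
  n3 li=∅ lo={c}
  n4 li={c,k} lo=∅

live-out(n1) = ["c", "k"]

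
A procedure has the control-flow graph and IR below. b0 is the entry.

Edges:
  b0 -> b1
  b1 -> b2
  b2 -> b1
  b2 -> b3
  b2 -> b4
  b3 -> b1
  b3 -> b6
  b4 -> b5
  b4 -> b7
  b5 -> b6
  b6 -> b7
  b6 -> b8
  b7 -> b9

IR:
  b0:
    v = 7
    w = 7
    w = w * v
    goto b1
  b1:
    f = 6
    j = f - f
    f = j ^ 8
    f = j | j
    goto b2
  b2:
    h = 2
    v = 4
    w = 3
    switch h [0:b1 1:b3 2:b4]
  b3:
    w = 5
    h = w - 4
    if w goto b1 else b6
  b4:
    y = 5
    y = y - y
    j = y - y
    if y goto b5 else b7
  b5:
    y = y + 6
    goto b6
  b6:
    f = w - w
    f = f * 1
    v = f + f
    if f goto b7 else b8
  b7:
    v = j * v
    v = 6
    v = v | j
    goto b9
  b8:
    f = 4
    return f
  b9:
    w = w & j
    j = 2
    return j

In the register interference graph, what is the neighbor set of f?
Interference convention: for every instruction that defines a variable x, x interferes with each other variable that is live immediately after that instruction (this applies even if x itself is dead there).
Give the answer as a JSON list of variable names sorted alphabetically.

def/use:
  b0: {v,w} / ∅
  b1: {f,j} / ∅
  b2: {h,v,w} / ∅
  b3: {h,w} / ∅
  b4: {j,y} / ∅
  b5: {y} / {y}
  b6: {f,v} / {w}
  b7: {v} / {j,v}
  b8: {f} / ∅
  b9: {j,w} / {j,w}

Live sets:
  b0 li=∅ lo=∅
  b1 li=∅ lo={j}
  b2 li={j} lo={j,v,w}
  b3 li={j} lo={j,w}
  b4 li={v,w} lo={j,v,w,y}
  b5 li={j,w,y} lo={j,w}
  b6 li={j,w} lo={j,v,w}
  b7 li={j,v,w} lo={j,w}
  b8 li=∅ lo=∅
  b9 li={j,w} lo=∅

Conflict graph:
  f — {j,v,w}
  h — {j,v,w}
  j — {f,h,v,w,y}
  v — {f,h,j,w,y}
  w — {f,h,j,v,y}
  y — {j,v,w}

N(f) = ["j", "v", "w"]

Answer: ["j", "v", "w"]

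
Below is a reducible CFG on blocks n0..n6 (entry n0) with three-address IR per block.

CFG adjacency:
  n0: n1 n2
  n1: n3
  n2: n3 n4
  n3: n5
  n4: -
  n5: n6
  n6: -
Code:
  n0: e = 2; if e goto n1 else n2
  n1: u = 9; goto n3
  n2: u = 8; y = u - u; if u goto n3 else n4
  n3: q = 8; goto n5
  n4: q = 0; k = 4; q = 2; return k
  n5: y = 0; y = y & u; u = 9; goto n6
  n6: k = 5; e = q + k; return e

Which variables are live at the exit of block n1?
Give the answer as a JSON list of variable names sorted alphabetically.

Block summaries:
  n0: {e} / ∅
  n1: {u} / ∅
  n2: {u,y} / ∅
  n3: {q} / ∅
  n4: {k,q} / ∅
  n5: {u,y} / {u}
  n6: {e,k} / {q}

Backward fixpoint:
  live n0: ∅→∅
  live n1: ∅→{u}
  live n2: ∅→{u}
  live n3: {u}→{q,u}
  live n4: ∅→∅
  live n5: {q,u}→{q}
  live n6: {q}→∅

live-out(n1) = ["u"]

Answer: ["u"]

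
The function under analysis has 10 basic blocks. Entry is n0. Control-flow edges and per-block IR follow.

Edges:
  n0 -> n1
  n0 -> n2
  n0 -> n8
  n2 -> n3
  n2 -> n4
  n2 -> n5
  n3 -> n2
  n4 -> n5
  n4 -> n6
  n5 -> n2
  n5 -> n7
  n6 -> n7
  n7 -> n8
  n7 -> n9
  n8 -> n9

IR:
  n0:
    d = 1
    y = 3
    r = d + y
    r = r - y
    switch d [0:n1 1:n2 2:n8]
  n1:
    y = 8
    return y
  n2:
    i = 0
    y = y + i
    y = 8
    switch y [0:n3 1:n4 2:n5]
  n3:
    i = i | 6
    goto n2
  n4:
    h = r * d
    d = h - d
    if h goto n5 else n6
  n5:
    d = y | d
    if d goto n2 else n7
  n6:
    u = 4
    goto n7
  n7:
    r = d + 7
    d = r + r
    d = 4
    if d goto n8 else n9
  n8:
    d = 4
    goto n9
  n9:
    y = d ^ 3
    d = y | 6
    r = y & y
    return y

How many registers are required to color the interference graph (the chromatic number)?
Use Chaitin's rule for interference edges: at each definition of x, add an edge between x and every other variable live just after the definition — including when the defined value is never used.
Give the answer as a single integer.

Per-block:
  n0: {d,r,y} / ∅
  n1: {y} / ∅
  n2: {i,y} / {y}
  n3: {i} / {i}
  n4: {d,h} / {d,r}
  n5: {d} / {d,y}
  n6: {u} / ∅
  n7: {d,r} / {d}
  n8: {d} / ∅
  n9: {d,r,y} / {d}

Live sets:
  n0 li=∅ lo={d,r,y}
  n1 li=∅ lo=∅
  n2 li={d,r,y} lo={d,i,r,y}
  n3 li={d,i,r,y} lo={d,r,y}
  n4 li={d,r,y} lo={d,r,y}
  n5 li={d,r,y} lo={d,r,y}
  n6 li={d} lo={d}
  n7 li={d} lo={d}
  n8 li=∅ lo={d}
  n9 li={d} lo=∅

Interfere edges:
  d↔{h,i,r,u,y}
  h↔{d,r,y}
  i↔{d,r,y}
  r↔{d,h,i,y}
  u↔{d}
  y↔{d,h,i,r}

Chromatic number:
  clique {d,h,r,y} ⇒ need ≥ 4
  assign d→c0 h→c3 i→c3 r→c1 u→c1 y→c2 — no edge inside a register ⇒ χ ≤ 4
  χ = 4

Answer: 4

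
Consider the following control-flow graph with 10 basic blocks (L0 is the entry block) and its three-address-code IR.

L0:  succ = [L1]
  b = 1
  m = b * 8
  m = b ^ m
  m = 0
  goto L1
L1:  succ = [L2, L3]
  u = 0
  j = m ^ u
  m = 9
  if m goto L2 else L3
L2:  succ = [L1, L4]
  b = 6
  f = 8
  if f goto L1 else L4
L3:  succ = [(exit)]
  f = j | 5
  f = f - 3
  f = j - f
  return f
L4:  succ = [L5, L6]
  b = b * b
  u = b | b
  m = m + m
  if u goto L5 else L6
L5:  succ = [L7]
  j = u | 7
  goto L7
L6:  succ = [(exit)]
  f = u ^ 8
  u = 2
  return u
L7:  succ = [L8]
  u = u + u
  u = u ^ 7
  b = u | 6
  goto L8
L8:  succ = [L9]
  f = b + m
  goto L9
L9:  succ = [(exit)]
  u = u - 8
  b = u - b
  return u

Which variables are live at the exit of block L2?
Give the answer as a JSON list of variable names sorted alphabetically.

def/use:
  L0 def {b,m} use ∅
  L1 def {j,m,u} use {m}
  L2 def {b,f} use ∅
  L3 def {f} use {j}
  L4 def {b,m,u} use {b,m}
  L5 def {j} use {u}
  L6 def {f,u} use {u}
  L7 def {b,u} use {u}
  L8 def {f} use {b,m}
  L9 def {b,u} use {b,u}

Backward fixpoint:
  L0 li=∅ lo={m}
  L1 li={m} lo={j,m}
  L2 li={m} lo={b,m}
  L3 li={j} lo=∅
  L4 li={b,m} lo={m,u}
  L5 li={m,u} lo={m,u}
  L6 li={u} lo=∅
  L7 li={m,u} lo={b,m,u}
  L8 li={b,m,u} lo={b,u}
  L9 li={b,u} lo=∅

live-out(L2) = ["b", "m"]

Answer: ["b", "m"]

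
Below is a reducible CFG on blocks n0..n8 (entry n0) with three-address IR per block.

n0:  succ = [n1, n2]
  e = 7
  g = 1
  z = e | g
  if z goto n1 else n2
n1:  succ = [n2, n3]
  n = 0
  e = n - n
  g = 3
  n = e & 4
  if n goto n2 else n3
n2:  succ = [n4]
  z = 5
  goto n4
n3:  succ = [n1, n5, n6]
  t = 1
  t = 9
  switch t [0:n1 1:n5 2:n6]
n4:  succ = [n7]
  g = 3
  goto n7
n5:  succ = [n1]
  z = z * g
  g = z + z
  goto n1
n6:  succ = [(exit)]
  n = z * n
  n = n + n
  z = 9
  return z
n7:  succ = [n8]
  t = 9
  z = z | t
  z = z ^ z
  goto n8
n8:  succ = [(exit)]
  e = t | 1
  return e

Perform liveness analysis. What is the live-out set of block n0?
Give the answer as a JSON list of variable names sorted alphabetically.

Answer: ["z"]

Working:
def/use:
  n0: {e,g,z} / ∅
  n1: {e,g,n} / ∅
  n2: {z} / ∅
  n3: {t} / ∅
  n4: {g} / ∅
  n5: {g,z} / {g,z}
  n6: {n,z} / {n,z}
  n7: {t,z} / {z}
  n8: {e} / {t}

Live sets:
  n0: in=∅ out={z}
  n1: in={z} out={g,n,z}
  n2: in=∅ out={z}
  n3: in={g,n,z} out={g,n,z}
  n4: in={z} out={z}
  n5: in={g,z} out={z}
  n6: in={n,z} out=∅
  n7: in={z} out={t}
  n8: in={t} out=∅

live-out(n0) = ["z"]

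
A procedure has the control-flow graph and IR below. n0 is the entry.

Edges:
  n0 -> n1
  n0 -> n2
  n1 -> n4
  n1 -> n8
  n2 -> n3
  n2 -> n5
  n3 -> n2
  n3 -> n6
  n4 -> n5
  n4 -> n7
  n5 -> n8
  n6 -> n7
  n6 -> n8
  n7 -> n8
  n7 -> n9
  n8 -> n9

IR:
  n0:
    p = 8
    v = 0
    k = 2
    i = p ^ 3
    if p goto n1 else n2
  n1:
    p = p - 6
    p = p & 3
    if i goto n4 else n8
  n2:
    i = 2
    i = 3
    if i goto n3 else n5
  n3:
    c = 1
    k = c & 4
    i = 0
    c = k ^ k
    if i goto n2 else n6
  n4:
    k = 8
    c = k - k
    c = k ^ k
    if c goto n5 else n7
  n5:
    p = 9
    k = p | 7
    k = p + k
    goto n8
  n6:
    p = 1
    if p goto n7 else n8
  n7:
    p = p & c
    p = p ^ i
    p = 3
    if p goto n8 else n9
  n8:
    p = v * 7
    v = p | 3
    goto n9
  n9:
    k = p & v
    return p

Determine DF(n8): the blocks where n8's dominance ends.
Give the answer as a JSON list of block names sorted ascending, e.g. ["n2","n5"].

Answer: ["n9"]

Working:
idom tree: n1←n0 n2←n0 n3←n2 n4←n1 n5←n0 n6←n3 n7←n0 n8←n0 n9←n0
Dom∩ at merges:
  n2: preds {n0,n3}: {n0} ∩ {n0,n2,n3} = {n0}; idom=n0
  n5: preds {n2,n4}: {n0,n2} ∩ {n0,n1,n4} = {n0}; idom=n0
  n7: preds {n4,n6}: {n0,n1,n4} ∩ {n0,n2,n3,n6} = {n0}; idom=n0
  n8: preds {n1,n5,n6,n7}: {n0,n1} ∩ {n0,n5} ∩ {n0,n2,n3,n6} ∩ {n0,n7} = {n0}; idom=n0
  n9: preds {n7,n8}: {n0,n7} ∩ {n0,n8} = {n0}; idom=n0

DF walk-up:
  join n2 pred n0: · stop@n0
  join n2 pred n3: n3→n2 stop@n0
  join n5 pred n2: n2 stop@n0
  join n5 pred n4: n4→n1 stop@n0
  join n7 pred n4: n4→n1 stop@n0
  join n7 pred n6: n6→n3→n2 stop@n0
  join n8 pred n1: n1 stop@n0
  join n8 pred n5: n5 stop@n0
  join n8 pred n6: n6→n3→n2 stop@n0
  join n8 pred n7: n7 stop@n0
  join n9 pred n7: n7 stop@n0
  join n9 pred n8: n8 stop@n0
  n0: DF=∅
  n1: DF={n5,n7,n8}
  n2: DF={n2,n5,n7,n8}
  n3: DF={n2,n7,n8}
  n4: DF={n5,n7}
  n5: DF={n8}
  n6: DF={n7,n8}
  n7: DF={n8,n9}
  n8: DF={n9}
  n9: DF=∅

DF(n8) = ["n9"]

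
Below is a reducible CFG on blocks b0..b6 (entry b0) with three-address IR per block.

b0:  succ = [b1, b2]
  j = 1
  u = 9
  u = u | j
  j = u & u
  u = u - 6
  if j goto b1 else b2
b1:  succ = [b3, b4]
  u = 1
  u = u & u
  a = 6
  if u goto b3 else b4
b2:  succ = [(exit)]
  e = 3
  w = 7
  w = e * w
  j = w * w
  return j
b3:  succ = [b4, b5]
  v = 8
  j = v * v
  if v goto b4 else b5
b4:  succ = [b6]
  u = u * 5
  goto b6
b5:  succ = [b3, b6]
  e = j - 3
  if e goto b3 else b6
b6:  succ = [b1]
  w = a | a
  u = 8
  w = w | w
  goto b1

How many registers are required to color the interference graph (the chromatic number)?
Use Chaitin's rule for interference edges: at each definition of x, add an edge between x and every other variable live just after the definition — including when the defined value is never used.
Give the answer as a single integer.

Answer: 4

Working:
Per-block:
  b0: def={j,u} ue=∅
  b1: def={a,u} ue=∅
  b2: def={e,j,w} ue=∅
  b3: def={j,v} ue=∅
  b4: def={u} ue={u}
  b5: def={e} ue={j}
  b6: def={u,w} ue={a}

Liveness:
  b0: in=∅ out=∅
  b1: in=∅ out={a,u}
  b2: in=∅ out=∅
  b3: in={a,u} out={a,j,u}
  b4: in={a,u} out={a}
  b5: in={a,j,u} out={a,u}
  b6: in={a} out=∅

Interfere edges:
  a — {e,j,u,v}
  e — {a,u,w}
  j — {a,u,v}
  u — {a,e,j,v,w}
  v — {a,j,u}
  w — {e,u}

Chromatic number:
  clique {a,j,u,v} ⇒ need ≥ 4
  assign a→R1 e→R2 j→R2 u→R0 v→R3 w→R1 — no edge inside a register ⇒ χ ≤ 4
  χ = 4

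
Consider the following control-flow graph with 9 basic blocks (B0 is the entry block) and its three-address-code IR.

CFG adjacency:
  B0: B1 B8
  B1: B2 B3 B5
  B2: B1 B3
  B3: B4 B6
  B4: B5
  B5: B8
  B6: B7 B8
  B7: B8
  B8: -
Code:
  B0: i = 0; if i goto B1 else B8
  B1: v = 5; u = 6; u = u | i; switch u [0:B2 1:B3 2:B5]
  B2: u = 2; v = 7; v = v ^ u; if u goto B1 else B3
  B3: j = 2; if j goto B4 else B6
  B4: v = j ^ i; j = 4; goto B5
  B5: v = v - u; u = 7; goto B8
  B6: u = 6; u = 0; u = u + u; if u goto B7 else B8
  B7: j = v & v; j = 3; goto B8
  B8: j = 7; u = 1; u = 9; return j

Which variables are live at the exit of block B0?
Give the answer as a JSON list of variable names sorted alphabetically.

Answer: ["i"]

Analysis:
Per-block:
  B0: {i} / ∅
  B1: {u,v} / {i}
  B2: {u,v} / ∅
  B3: {j} / ∅
  B4: {j,v} / {i,j}
  B5: {u,v} / {u,v}
  B6: {u} / ∅
  B7: {j} / {v}
  B8: {j,u} / ∅

Liveness:
  B0 li=∅ lo={i}
  B1 li={i} lo={i,u,v}
  B2 li={i} lo={i,u,v}
  B3 li={i,u,v} lo={i,j,u,v}
  B4 li={i,j,u} lo={u,v}
  B5 li={u,v} lo=∅
  B6 li={v} lo={v}
  B7 li={v} lo=∅
  B8 li=∅ lo=∅

live-out(B0) = ["i"]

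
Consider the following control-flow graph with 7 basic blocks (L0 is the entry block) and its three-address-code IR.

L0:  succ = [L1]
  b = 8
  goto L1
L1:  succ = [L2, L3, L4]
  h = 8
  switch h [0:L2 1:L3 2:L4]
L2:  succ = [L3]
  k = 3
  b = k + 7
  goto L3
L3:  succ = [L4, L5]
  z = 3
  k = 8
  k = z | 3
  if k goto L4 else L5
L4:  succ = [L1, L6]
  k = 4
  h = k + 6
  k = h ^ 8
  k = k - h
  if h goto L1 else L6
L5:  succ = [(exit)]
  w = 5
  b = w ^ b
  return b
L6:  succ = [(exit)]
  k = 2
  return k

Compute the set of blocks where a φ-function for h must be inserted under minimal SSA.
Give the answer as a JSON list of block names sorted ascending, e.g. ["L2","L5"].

Answer: ["L1"]

Analysis:
idom tree: L1←L0 L2←L1 L3←L1 L4←L1 L5←L3 L6←L4
Join-block Dom:
  L1: preds {L0,L4}: {L0} ∩ {L0,L1,L4} = {L0}; idom=L0
  L3: preds {L1,L2}: {L0,L1} ∩ {L0,L1,L2} = {L0,L1}; idom=L1
  L4: preds {L1,L3}: {L0,L1} ∩ {L0,L1,L3} = {L0,L1}; idom=L1

DF derivation:
  join L1 pred L0: · stop@L0
  join L1 pred L4: L4→L1 stop@L0
  join L3 pred L1: · stop@L1
  join L3 pred L2: L2 stop@L1
  join L4 pred L1: · stop@L1
  join L4 pred L3: L3 stop@L1
  L0: DF=∅
  L1: DF={L1}
  L2: DF={L3}
  L3: DF={L4}
  L4: DF={L1}
  L5: DF=∅
  L6: DF=∅

φ for h: defs {L1,L4}
  DF⁺ = {L1}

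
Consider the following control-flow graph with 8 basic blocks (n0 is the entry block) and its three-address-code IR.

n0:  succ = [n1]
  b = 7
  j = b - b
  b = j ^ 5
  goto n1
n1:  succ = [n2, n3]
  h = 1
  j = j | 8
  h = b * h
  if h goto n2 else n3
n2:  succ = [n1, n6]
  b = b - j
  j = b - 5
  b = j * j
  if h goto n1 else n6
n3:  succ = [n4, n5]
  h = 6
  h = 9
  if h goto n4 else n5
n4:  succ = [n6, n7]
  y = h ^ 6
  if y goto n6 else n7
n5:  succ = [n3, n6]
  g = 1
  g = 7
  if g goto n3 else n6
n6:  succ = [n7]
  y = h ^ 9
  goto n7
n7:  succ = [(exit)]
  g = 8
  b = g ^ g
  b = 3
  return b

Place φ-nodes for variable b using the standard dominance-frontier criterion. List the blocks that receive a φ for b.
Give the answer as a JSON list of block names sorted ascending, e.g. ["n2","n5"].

Answer: ["n1", "n6", "n7"]

Derivation:
idom tree: n1←n0 n2←n1 n3←n1 n4←n3 n5←n3 n6←n1 n7←n1
Dom∩ at merges:
  n1: preds {n0,n2}: {n0} ∩ {n0,n1,n2} = {n0}; idom=n0
  n3: preds {n1,n5}: {n0,n1} ∩ {n0,n1,n3,n5} = {n0,n1}; idom=n1
  n6: preds {n2,n4,n5}: {n0,n1,n2} ∩ {n0,n1,n3,n4} ∩ {n0,n1,n3,n5} = {n0,n1}; idom=n1
  n7: preds {n4,n6}: {n0,n1,n3,n4} ∩ {n0,n1,n6} = {n0,n1}; idom=n1

DF derivation:
  n1←n0: walk · to n0
  n1←n2: walk n2→n1 to n0
  n3←n1: walk · to n1
  n3←n5: walk n5→n3 to n1
  n6←n2: walk n2 to n1
  n6←n4: walk n4→n3 to n1
  n6←n5: walk n5→n3 to n1
  n7←n4: walk n4→n3 to n1
  n7←n6: walk n6 to n1
  DF(n0)=∅
  DF(n1)={n1}
  DF(n2)={n1,n6}
  DF(n3)={n3,n6,n7}
  DF(n4)={n6,n7}
  DF(n5)={n3,n6}
  DF(n6)={n7}
  DF(n7)=∅

φ for b: defs {n0,n2,n7}
  DF⁺ = {n1,n6,n7}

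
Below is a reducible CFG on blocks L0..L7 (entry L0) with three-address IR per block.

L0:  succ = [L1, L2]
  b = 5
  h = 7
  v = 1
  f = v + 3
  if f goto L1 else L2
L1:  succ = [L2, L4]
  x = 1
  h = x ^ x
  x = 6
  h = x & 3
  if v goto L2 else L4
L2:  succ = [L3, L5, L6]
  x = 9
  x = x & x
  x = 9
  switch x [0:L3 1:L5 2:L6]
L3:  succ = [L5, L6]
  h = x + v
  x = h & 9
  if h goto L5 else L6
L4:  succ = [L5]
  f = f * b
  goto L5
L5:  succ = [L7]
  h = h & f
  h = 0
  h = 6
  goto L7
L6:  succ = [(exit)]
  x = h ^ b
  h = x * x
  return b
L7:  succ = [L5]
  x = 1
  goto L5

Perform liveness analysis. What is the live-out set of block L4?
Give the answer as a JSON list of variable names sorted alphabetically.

Answer: ["f", "h"]

Working:
def/use:
  L0: {b,f,h,v} / ∅
  L1: {h,x} / {v}
  L2: {x} / ∅
  L3: {h,x} / {v,x}
  L4: {f} / {b,f}
  L5: {h} / {f,h}
  L6: {h,x} / {b,h}
  L7: {x} / ∅

Liveness:
  live L0: ∅→{b,f,h,v}
  live L1: {b,f,v}→{b,f,h,v}
  live L2: {b,f,h,v}→{b,f,h,v,x}
  live L3: {b,f,v,x}→{b,f,h}
  live L4: {b,f,h}→{f,h}
  live L5: {f,h}→{f,h}
  live L6: {b,h}→∅
  live L7: {f,h}→{f,h}

live-out(L4) = ["f", "h"]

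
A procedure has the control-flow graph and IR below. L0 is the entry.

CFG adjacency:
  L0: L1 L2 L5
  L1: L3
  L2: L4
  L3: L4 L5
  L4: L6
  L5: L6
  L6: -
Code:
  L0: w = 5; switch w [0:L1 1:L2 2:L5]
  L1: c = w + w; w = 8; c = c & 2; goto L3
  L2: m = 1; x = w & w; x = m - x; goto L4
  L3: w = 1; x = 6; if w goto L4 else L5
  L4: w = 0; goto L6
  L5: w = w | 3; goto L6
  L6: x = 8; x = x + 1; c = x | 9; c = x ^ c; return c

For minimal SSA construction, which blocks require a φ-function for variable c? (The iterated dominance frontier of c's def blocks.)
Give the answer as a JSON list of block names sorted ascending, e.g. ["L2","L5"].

Answer: ["L4", "L5", "L6"]

Working:
idom tree: L1←L0 L2←L0 L3←L1 L4←L0 L5←L0 L6←L0
Dom∩ at merges:
  L4: preds {L2,L3}: {L0,L2} ∩ {L0,L1,L3} = {L0}; idom=L0
  L5: preds {L0,L3}: {L0} ∩ {L0,L1,L3} = {L0}; idom=L0
  L6: preds {L4,L5}: {L0,L4} ∩ {L0,L5} = {L0}; idom=L0

Frontier:
  L4←L2: walk L2 to L0
  L4←L3: walk L3→L1 to L0
  L5←L0: walk · to L0
  L5←L3: walk L3→L1 to L0
  L6←L4: walk L4 to L0
  L6←L5: walk L5 to L0
  L0 → ∅
  L1 → {L4,L5}
  L2 → {L4}
  L3 → {L4,L5}
  L4 → {L6}
  L5 → {L6}
  L6 → ∅

φ for c: defs {L1,L6}
  DF⁺ = {L4,L5,L6}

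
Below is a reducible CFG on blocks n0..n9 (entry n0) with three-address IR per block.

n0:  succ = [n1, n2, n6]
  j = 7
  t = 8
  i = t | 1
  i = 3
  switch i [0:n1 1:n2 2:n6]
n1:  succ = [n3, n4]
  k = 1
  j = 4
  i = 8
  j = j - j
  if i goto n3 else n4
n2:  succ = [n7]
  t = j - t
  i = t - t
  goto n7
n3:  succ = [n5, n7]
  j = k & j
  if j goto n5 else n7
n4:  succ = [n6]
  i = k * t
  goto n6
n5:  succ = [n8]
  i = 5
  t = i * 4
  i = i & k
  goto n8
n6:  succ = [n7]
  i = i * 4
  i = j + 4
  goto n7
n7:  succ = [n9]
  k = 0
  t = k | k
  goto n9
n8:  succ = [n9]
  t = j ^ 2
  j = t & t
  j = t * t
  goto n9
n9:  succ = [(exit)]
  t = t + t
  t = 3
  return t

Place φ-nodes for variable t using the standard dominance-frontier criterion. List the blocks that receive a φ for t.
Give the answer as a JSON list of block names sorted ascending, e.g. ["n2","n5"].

Answer: ["n7", "n9"]

Working:
idom tree: n1←n0 n2←n0 n3←n1 n4←n1 n5←n3 n6←n0 n7←n0 n8←n5 n9←n0
Dom at joins:
  n6: preds {n0,n4}: {n0} ∩ {n0,n1,n4} = {n0}; idom=n0
  n7: preds {n2,n3,n6}: {n0,n2} ∩ {n0,n1,n3} ∩ {n0,n6} = {n0}; idom=n0
  n9: preds {n7,n8}: {n0,n7} ∩ {n0,n1,n3,n5,n8} = {n0}; idom=n0

DF derivation:
  join n6 pred n0: · stop@n0
  join n6 pred n4: n4→n1 stop@n0
  join n7 pred n2: n2 stop@n0
  join n7 pred n3: n3→n1 stop@n0
  join n7 pred n6: n6 stop@n0
  join n9 pred n7: n7 stop@n0
  join n9 pred n8: n8→n5→n3→n1 stop@n0
  n0 → ∅
  n1 → {n6,n7,n9}
  n2 → {n7}
  n3 → {n7,n9}
  n4 → {n6}
  n5 → {n9}
  n6 → {n7}
  n7 → {n9}
  n8 → {n9}
  n9 → ∅

φ for t: defs {n0,n2,n5,n7,n8,n9}
  DF⁺ = {n7,n9}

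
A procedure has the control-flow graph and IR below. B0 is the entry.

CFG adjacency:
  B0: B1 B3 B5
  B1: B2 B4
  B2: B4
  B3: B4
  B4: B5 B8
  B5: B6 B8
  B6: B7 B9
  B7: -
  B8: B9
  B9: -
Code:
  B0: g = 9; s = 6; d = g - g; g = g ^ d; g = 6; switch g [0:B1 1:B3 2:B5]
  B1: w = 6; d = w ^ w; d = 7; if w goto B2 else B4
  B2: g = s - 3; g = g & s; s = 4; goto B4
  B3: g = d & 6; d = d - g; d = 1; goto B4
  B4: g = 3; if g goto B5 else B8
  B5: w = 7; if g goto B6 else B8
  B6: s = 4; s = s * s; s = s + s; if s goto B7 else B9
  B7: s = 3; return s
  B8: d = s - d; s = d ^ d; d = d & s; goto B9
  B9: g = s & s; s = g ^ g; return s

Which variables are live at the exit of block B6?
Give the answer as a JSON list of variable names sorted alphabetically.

Answer: ["s"]

Working:
Per-block:
  B0: {d,g,s} / ∅
  B1: {d,w} / ∅
  B2: {g,s} / {s}
  B3: {d,g} / {d}
  B4: {g} / ∅
  B5: {w} / {g}
  B6: {s} / ∅
  B7: {s} / ∅
  B8: {d,s} / {d,s}
  B9: {g,s} / {s}

Live sets:
  B0 li=∅ lo={d,g,s}
  B1 li={s} lo={d,s}
  B2 li={d,s} lo={d,s}
  B3 li={d,s} lo={d,s}
  B4 li={d,s} lo={d,g,s}
  B5 li={d,g,s} lo={d,s}
  B6 li=∅ lo={s}
  B7 li=∅ lo=∅
  B8 li={d,s} lo={s}
  B9 li={s} lo=∅

live-out(B6) = ["s"]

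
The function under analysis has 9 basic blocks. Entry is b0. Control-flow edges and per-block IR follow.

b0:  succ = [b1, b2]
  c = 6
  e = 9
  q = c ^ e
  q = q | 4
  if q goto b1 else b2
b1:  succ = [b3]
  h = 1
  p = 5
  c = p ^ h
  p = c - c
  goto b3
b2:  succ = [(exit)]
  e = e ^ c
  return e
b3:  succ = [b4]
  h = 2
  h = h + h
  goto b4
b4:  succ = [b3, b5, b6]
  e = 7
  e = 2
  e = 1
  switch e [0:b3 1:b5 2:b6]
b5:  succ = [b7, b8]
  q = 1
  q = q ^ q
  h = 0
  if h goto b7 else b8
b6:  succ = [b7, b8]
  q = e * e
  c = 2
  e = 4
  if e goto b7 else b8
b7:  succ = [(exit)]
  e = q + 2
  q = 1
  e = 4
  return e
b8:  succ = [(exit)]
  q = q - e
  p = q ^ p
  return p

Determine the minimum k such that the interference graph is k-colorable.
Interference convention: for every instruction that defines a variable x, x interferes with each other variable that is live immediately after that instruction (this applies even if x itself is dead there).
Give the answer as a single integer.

def/use:
  b0 def {c,e,q} use ∅
  b1 def {c,h,p} use ∅
  b2 def {e} use {c,e}
  b3 def {h} use ∅
  b4 def {e} use ∅
  b5 def {h,q} use ∅
  b6 def {c,e,q} use {e}
  b7 def {e,q} use {q}
  b8 def {p,q} use {e,p,q}

Live sets:
  b0 li=∅ lo={c,e}
  b1 li=∅ lo={p}
  b2 li={c,e} lo=∅
  b3 li={p} lo={p}
  b4 li={p} lo={e,p}
  b5 li={e,p} lo={e,p,q}
  b6 li={e,p} lo={e,p,q}
  b7 li={q} lo=∅
  b8 li={e,p,q} lo=∅

Interfere edges:
  c — {e,p,q}
  e — {c,h,p,q}
  h — {e,p,q}
  p — {c,e,h,q}
  q — {c,e,h,p}

Colouring:
  clique {c,e,p,q} ⇒ need ≥ 4
  assign c→R3 e→R0 h→R3 p→R1 q→R2 — no edge inside a register ⇒ χ ≤ 4
  χ = 4

Answer: 4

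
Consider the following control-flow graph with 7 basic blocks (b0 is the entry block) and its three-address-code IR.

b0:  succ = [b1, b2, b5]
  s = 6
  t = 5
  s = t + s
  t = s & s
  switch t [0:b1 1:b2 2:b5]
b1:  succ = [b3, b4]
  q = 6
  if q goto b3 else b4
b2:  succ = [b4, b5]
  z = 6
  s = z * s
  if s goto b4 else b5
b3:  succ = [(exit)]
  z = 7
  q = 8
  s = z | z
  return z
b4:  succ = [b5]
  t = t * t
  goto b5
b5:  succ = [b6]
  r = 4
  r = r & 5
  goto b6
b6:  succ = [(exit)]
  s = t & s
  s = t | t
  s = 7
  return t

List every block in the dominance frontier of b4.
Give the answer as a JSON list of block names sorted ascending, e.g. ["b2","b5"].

Answer: ["b5"]

Derivation:
idom tree: b1←b0 b2←b0 b3←b1 b4←b0 b5←b0 b6←b5
Dom at joins:
  b4: preds {b1,b2}: {b0,b1} ∩ {b0,b2} = {b0}; idom=b0
  b5: preds {b0,b2,b4}: {b0} ∩ {b0,b2} ∩ {b0,b4} = {b0}; idom=b0

DF walk-up:
  join b4 pred b1: b1 stop@b0
  join b4 pred b2: b2 stop@b0
  join b5 pred b0: · stop@b0
  join b5 pred b2: b2 stop@b0
  join b5 pred b4: b4 stop@b0
  b0: DF=∅
  b1: DF={b4}
  b2: DF={b4,b5}
  b3: DF=∅
  b4: DF={b5}
  b5: DF=∅
  b6: DF=∅

DF(b4) = ["b5"]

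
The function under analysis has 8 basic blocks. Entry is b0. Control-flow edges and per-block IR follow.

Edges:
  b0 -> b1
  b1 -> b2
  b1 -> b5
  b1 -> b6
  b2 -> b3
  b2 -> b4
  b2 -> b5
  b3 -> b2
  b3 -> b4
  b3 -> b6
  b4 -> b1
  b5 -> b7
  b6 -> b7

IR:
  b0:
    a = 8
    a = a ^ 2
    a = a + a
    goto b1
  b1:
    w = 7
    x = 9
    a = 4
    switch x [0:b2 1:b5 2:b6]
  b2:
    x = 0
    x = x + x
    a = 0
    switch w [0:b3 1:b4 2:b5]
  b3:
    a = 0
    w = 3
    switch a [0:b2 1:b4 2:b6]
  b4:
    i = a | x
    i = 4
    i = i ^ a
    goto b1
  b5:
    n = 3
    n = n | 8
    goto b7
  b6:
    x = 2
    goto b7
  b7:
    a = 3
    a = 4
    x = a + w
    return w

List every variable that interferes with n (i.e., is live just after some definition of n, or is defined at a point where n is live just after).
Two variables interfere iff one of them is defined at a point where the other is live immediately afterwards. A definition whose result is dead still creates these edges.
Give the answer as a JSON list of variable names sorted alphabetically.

Answer: ["w"]

Working:
Block summaries:
  b0: {a} / ∅
  b1: {a,w,x} / ∅
  b2: {a,x} / {w}
  b3: {a,w} / ∅
  b4: {i} / {a,x}
  b5: {n} / ∅
  b6: {x} / ∅
  b7: {a,x} / {w}

Liveness:
  b0 li=∅ lo=∅
  b1 li=∅ lo={w}
  b2 li={w} lo={a,w,x}
  b3 li={x} lo={a,w,x}
  b4 li={a,x} lo=∅
  b5 li={w} lo={w}
  b6 li={w} lo={w}
  b7 li={w} lo=∅

Interference:
  a — {i,w,x}
  i — {a}
  n — {w}
  w — {a,n,x}
  x — {a,w}

N(n) = ["w"]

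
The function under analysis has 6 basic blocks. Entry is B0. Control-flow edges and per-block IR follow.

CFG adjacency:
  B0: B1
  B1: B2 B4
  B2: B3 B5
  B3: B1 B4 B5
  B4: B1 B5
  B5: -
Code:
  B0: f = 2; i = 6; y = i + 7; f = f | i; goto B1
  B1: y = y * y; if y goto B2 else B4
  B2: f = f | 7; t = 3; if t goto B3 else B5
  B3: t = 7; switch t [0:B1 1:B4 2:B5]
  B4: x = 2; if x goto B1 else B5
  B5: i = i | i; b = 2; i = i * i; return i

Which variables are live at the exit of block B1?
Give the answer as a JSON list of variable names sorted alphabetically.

Per-block:
  B0: def={f,i,y} ue=∅
  B1: def={y} ue={y}
  B2: def={f,t} ue={f}
  B3: def={t} ue=∅
  B4: def={x} ue=∅
  B5: def={b,i} ue={i}

Liveness:
  live B0: ∅→{f,i,y}
  live B1: {f,i,y}→{f,i,y}
  live B2: {f,i,y}→{f,i,y}
  live B3: {f,i,y}→{f,i,y}
  live B4: {f,i,y}→{f,i,y}
  live B5: {i}→∅

live-out(B1) = ["f", "i", "y"]

Answer: ["f", "i", "y"]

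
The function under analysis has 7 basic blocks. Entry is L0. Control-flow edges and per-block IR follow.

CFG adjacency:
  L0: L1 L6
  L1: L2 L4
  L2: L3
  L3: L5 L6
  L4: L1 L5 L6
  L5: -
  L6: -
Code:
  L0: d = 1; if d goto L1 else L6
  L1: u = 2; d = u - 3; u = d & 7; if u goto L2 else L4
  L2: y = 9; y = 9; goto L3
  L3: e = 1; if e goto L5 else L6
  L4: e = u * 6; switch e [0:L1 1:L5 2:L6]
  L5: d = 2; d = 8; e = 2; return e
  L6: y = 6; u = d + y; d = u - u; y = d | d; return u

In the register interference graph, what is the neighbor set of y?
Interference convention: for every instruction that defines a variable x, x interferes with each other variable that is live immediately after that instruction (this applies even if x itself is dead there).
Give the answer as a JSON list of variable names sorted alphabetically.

Answer: ["d", "u"]

Working:
Per-block:
  L0 def {d} use ∅
  L1 def {d,u} use ∅
  L2 def {y} use ∅
  L3 def {e} use ∅
  L4 def {e} use {u}
  L5 def {d,e} use ∅
  L6 def {d,u,y} use {d}

Backward fixpoint:
  L0 li=∅ lo={d}
  L1 li=∅ lo={d,u}
  L2 li={d} lo={d}
  L3 li={d} lo={d}
  L4 li={d,u} lo={d}
  L5 li=∅ lo=∅
  L6 li={d} lo=∅

Conflict graph:
  d — {e,u,y}
  e — {d}
  u — {d,y}
  y — {d,u}

N(y) = ["d", "u"]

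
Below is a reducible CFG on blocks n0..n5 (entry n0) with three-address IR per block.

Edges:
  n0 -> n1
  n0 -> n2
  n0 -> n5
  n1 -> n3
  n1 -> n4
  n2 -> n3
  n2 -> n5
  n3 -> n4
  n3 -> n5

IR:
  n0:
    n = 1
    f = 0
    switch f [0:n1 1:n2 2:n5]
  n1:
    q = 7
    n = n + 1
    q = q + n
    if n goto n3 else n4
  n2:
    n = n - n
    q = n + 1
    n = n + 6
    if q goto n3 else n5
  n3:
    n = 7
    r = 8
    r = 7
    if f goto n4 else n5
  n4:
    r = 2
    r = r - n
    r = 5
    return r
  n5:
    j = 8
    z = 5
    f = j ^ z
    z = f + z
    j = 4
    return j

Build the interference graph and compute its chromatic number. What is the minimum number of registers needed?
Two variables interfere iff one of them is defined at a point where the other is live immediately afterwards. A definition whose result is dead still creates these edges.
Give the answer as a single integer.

def/use:
  n0 def {f,n} use ∅
  n1 def {n,q} use {n}
  n2 def {n,q} use {n}
  n3 def {n,r} use {f}
  n4 def {r} use {n}
  n5 def {f,j,z} use ∅

Live sets:
  n0 li=∅ lo={f,n}
  n1 li={f,n} lo={f,n}
  n2 li={f,n} lo={f}
  n3 li={f} lo={n}
  n4 li={n} lo=∅
  n5 li=∅ lo=∅

Interfere edges:
  f↔{n,q,r,z}
  j↔{z}
  n↔{f,q,r}
  q↔{f,n}
  r↔{f,n}
  z↔{f,j}

Colouring:
  lower bound: {f,n,q} mutually conflict ⇒ χ ≥ 3
  3-colouring: R0={f,j}  R1={n,z}  R2={q,r}
  χ = 3

Answer: 3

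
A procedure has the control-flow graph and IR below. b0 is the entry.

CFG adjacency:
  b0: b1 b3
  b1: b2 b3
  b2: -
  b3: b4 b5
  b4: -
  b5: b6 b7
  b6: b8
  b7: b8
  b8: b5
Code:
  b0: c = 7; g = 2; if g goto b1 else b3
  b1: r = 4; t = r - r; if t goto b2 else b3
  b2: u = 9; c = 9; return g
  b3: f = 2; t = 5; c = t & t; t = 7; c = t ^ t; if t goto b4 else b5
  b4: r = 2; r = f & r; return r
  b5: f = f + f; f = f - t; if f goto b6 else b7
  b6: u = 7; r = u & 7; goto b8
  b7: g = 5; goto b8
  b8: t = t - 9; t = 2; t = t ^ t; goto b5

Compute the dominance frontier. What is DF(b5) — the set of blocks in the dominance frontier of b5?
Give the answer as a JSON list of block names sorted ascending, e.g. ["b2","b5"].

idom tree: b1←b0 b2←b1 b3←b0 b4←b3 b5←b3 b6←b5 b7←b5 b8←b5
Join-block Dom:
  b3: preds {b0,b1}: {b0} ∩ {b0,b1} = {b0}; idom=b0
  b5: preds {b3,b8}: {b0,b3} ∩ {b0,b3,b5,b8} = {b0,b3}; idom=b3
  b8: preds {b6,b7}: {b0,b3,b5,b6} ∩ {b0,b3,b5,b7} = {b0,b3,b5}; idom=b5

DF walk-up:
  join b3 pred b0: · stop@b0
  join b3 pred b1: b1 stop@b0
  join b5 pred b3: · stop@b3
  join b5 pred b8: b8→b5 stop@b3
  join b8 pred b6: b6 stop@b5
  join b8 pred b7: b7 stop@b5
  DF(b0)=∅
  DF(b1)={b3}
  DF(b2)=∅
  DF(b3)=∅
  DF(b4)=∅
  DF(b5)={b5}
  DF(b6)={b8}
  DF(b7)={b8}
  DF(b8)={b5}

DF(b5) = ["b5"]

Answer: ["b5"]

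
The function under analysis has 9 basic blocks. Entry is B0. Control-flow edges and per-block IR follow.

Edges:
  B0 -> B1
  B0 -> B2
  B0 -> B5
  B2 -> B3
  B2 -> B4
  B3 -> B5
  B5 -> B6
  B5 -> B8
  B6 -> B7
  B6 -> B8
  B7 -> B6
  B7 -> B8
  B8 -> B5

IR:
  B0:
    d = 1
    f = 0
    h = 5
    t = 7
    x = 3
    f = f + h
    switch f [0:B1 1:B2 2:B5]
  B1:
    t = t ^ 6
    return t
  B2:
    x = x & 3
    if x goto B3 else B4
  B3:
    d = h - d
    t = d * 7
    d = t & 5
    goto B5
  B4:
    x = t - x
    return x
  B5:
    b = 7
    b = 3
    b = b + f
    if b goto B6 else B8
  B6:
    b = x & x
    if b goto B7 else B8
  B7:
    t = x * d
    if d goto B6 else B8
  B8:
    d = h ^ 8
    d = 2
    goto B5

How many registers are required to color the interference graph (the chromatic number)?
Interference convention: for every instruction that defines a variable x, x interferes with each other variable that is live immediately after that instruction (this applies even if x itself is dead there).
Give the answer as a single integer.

Answer: 5

Analysis:
def/use:
  B0 def {d,f,h,t,x} use ∅
  B1 def {t} use {t}
  B2 def {x} use {x}
  B3 def {d,t} use {d,h}
  B4 def {x} use {t,x}
  B5 def {b} use {f}
  B6 def {b} use {x}
  B7 def {t} use {d,x}
  B8 def {d} use {h}

Live sets:
  live B0: ∅→{d,f,h,t,x}
  live B1: {t}→∅
  live B2: {d,f,h,t,x}→{d,f,h,t,x}
  live B3: {d,f,h,x}→{d,f,h,x}
  live B4: {t,x}→∅
  live B5: {d,f,h,x}→{d,f,h,x}
  live B6: {d,f,h,x}→{d,f,h,x}
  live B7: {d,f,h,x}→{d,f,h,x}
  live B8: {f,h,x}→{d,f,h,x}

Interfere edges:
  b↔{d,f,h,x}
  d↔{b,f,h,t,x}
  f↔{b,d,h,t,x}
  h↔{b,d,f,t,x}
  t↔{d,f,h,x}
  x↔{b,d,f,h,t}

Colouring:
  lower bound: {b,d,f,h,x} mutually conflict ⇒ χ ≥ 5
  assign b→c4 d→c0 f→c1 h→c2 t→c4 x→c3 — no edge inside a register ⇒ χ ≤ 5
  χ = 5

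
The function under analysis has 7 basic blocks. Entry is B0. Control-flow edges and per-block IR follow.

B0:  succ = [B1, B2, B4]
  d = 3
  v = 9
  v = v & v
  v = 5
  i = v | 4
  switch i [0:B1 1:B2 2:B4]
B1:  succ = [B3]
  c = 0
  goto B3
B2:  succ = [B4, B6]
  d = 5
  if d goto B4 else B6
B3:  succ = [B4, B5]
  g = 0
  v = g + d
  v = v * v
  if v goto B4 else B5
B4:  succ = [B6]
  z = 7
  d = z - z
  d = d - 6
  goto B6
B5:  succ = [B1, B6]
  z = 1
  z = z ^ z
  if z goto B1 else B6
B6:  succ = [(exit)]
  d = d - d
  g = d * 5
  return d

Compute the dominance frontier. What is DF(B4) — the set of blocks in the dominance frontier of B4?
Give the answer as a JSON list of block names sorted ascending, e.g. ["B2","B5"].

Answer: ["B6"]

Working:
idom tree: B1←B0 B2←B0 B3←B1 B4←B0 B5←B3 B6←B0
Dom at joins:
  B1: preds {B0,B5}: {B0} ∩ {B0,B1,B3,B5} = {B0}; idom=B0
  B4: preds {B0,B2,B3}: {B0} ∩ {B0,B2} ∩ {B0,B1,B3} = {B0}; idom=B0
  B6: preds {B2,B4,B5}: {B0,B2} ∩ {B0,B4} ∩ {B0,B1,B3,B5} = {B0}; idom=B0

DF derivation:
  join B1 pred B0: · stop@B0
  join B1 pred B5: B5→B3→B1 stop@B0
  join B4 pred B0: · stop@B0
  join B4 pred B2: B2 stop@B0
  join B4 pred B3: B3→B1 stop@B0
  join B6 pred B2: B2 stop@B0
  join B6 pred B4: B4 stop@B0
  join B6 pred B5: B5→B3→B1 stop@B0
  B0 → ∅
  B1 → {B1,B4,B6}
  B2 → {B4,B6}
  B3 → {B1,B4,B6}
  B4 → {B6}
  B5 → {B1,B6}
  B6 → ∅

DF(B4) = ["B6"]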